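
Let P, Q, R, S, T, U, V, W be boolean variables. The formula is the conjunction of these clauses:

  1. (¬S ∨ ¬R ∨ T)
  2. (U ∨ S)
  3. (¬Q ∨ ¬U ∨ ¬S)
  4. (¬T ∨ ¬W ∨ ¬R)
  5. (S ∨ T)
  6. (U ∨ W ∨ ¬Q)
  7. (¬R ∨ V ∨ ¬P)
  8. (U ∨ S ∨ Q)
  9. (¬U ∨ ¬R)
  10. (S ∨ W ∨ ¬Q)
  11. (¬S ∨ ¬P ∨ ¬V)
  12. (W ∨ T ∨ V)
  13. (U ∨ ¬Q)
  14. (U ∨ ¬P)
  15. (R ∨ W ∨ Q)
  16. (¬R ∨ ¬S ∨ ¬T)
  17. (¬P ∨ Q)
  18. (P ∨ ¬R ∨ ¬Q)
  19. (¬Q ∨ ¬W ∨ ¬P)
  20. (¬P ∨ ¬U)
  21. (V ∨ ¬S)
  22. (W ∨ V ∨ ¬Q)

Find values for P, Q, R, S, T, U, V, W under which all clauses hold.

Set P = False and propagate.
Branch on Q: take Q = False.
Branch on R: take R = False.
  then W is forced to True.
For the remaining variables, S = True, T = True, U = False, V = True works.
Every clause has at least one true literal under this assignment.

P=False, Q=False, R=False, S=True, T=True, U=False, V=True, W=True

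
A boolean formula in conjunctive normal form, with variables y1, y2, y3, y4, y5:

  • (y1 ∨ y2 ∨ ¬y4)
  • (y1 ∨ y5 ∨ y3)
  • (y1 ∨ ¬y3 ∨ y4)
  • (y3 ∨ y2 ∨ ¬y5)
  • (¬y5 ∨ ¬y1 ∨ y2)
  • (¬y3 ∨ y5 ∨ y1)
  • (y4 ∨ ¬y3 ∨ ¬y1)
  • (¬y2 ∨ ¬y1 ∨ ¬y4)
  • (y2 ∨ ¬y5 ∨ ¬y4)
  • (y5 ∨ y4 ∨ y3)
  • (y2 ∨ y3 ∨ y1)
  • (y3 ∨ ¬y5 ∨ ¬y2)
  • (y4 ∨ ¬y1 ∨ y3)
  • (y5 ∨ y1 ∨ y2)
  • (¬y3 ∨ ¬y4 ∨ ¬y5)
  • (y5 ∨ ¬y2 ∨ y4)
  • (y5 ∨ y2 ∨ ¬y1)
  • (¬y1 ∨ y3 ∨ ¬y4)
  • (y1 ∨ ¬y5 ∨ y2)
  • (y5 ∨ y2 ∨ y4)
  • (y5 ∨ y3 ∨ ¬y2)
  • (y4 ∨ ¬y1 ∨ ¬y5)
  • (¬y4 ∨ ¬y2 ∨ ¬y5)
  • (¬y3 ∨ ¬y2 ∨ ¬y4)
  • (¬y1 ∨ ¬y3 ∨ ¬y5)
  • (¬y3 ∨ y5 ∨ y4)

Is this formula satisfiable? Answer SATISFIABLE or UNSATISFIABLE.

UNSATISFIABLE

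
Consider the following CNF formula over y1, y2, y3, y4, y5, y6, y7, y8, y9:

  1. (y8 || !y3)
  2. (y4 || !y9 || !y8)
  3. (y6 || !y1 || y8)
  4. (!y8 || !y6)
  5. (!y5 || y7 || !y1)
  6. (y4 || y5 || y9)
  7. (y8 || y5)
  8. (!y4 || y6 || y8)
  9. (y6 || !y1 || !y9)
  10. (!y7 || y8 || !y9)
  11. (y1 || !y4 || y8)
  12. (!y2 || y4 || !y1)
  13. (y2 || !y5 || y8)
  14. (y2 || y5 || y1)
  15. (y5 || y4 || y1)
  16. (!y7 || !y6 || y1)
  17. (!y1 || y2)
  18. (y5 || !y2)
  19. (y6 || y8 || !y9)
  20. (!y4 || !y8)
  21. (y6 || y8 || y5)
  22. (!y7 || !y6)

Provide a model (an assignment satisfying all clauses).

y1 = F, y2 = F, y3 = T, y4 = F, y5 = T, y6 = F, y7 = T, y8 = T, y9 = F

Set y1 = False and propagate.
Set y2 = False and propagate.
  then y5 is forced to True.
  then y8 is forced to True.
  then y6 is forced to False.
  then y4 is forced to False.
  then y9 is forced to False.
y3, y7 are now unconstrained; take y3 = True, y7 = True.
Every clause has at least one true literal under this assignment.
Check each clause:
  1. (!y3 || y8) — y8 is true.
  2. (!y8 || y4 || !y9) — !y9 is true.
  3. (y6 || y8 || !y1) — y8 is true.
  4. (!y6 || !y8) — !y6 is true.
  5. (!y1 || y7 || !y5) — !y1 is true.
  6. (y4 || y9 || y5) — y5 is true.
  7. (y5 || y8) — y8 is true.
  8. (y8 || y6 || !y4) — y8 is true.
  9. (!y9 || y6 || !y1) — !y9 is true.
  10. (!y7 || y8 || !y9) — y8 is true.
  11. (y8 || !y4 || y1) — y8 is true.
  12. (y4 || !y1 || !y2) — !y2 is true.
  13. (y2 || y8 || !y5) — y8 is true.
  14. (y2 || y1 || y5) — y5 is true.
  15. (y1 || y4 || y5) — y5 is true.
  16. (!y7 || y1 || !y6) — !y6 is true.
  17. (y2 || !y1) — !y1 is true.
  18. (y5 || !y2) — y5 is true.
  19. (y8 || !y9 || y6) — y8 is true.
  20. (!y4 || !y8) — !y4 is true.
  21. (y8 || y6 || y5) — y8 is true.
  22. (!y6 || !y7) — !y6 is true.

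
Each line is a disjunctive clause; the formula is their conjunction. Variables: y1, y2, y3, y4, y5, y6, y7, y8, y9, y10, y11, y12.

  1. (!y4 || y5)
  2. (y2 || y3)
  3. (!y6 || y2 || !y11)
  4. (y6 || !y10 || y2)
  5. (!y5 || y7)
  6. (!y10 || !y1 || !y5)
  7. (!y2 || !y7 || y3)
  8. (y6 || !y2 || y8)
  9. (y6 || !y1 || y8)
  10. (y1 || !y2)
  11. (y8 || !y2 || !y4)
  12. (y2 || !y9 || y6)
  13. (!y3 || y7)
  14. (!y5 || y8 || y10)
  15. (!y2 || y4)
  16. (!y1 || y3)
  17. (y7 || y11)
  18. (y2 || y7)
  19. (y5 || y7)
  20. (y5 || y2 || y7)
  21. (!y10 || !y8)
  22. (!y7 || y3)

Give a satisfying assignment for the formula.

y1=True, y2=True, y3=True, y4=True, y5=True, y6=False, y7=True, y8=True, y9=True, y10=False, y11=False, y12=False

Check each clause:
  1. (y5 || !y4) — y5 is true.
  2. (y2 || y3) — y2 is true.
  3. (!y6 || !y11 || y2) — y2 is true.
  4. (!y10 || y6 || y2) — y2 is true.
  5. (!y5 || y7) — y7 is true.
  6. (!y10 || !y5 || !y1) — !y10 is true.
  7. (!y2 || !y7 || y3) — y3 is true.
  8. (!y2 || y6 || y8) — y8 is true.
  9. (y6 || y8 || !y1) — y8 is true.
  10. (!y2 || y1) — y1 is true.
  11. (!y2 || !y4 || y8) — y8 is true.
  12. (!y9 || y2 || y6) — y2 is true.
  13. (!y3 || y7) — y7 is true.
  14. (!y5 || y8 || y10) — y8 is true.
  15. (y4 || !y2) — y4 is true.
  16. (y3 || !y1) — y3 is true.
  17. (y7 || y11) — y7 is true.
  18. (y2 || y7) — y2 is true.
  19. (y5 || y7) — y5 is true.
  20. (y2 || y5 || y7) — y2 is true.
  21. (!y8 || !y10) — !y10 is true.
  22. (y3 || !y7) — y3 is true.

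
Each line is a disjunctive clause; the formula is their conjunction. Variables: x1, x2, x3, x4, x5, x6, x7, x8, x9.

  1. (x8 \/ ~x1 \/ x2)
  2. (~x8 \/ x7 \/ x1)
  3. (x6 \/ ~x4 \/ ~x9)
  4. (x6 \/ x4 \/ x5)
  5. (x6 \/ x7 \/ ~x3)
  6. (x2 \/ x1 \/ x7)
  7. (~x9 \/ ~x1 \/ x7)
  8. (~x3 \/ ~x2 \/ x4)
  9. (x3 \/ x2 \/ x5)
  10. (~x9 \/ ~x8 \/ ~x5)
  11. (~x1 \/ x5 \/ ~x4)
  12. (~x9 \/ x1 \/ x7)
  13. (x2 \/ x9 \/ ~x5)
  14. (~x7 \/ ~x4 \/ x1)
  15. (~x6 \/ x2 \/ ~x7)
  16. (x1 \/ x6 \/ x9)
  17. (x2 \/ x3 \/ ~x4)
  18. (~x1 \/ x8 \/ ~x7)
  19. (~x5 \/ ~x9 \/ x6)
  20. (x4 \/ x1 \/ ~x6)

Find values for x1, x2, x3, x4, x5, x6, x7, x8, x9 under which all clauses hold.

x1 = T, x2 = T, x3 = F, x4 = F, x5 = T, x6 = F, x7 = F, x8 = F, x9 = F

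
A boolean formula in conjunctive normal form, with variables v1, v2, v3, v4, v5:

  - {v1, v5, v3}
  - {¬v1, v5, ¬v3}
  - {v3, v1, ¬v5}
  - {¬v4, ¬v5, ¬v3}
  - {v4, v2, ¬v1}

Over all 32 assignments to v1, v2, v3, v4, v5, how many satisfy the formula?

13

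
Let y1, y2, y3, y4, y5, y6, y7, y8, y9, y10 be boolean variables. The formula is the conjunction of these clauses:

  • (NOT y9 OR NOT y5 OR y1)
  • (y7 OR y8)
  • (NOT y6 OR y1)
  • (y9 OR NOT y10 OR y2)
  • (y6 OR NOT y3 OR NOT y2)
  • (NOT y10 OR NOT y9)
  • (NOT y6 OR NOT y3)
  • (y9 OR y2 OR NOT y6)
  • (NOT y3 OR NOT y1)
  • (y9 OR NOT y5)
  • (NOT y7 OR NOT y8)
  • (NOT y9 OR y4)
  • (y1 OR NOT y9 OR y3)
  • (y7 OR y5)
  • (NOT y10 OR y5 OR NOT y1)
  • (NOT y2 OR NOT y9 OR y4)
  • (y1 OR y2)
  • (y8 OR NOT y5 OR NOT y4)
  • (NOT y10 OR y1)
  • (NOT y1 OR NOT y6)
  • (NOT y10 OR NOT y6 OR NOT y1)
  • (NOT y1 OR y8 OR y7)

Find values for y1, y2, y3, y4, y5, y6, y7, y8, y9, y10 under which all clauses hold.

y1 = T  y2 = T  y3 = F  y4 = F  y5 = F  y6 = F  y7 = T  y8 = F  y9 = F  y10 = F

Pure literal: y10 appears only negated; assign y10 = False.
Set y1 = True and propagate.
  then y3 is forced to False.
  then y6 is forced to False.
For the remaining variables, y2 = True, y4 = False, y5 = False, y7 = True, y8 = False, y9 = False works.
Every clause has at least one true literal under this assignment.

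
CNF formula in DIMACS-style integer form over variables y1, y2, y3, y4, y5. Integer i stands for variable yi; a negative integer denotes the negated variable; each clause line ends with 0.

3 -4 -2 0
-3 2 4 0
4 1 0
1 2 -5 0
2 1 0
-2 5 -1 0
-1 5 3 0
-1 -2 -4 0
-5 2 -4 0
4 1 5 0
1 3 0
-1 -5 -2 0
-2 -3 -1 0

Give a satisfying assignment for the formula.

Try y1 = False.
  then y4 is forced to True.
  then y2 is forced to True.
  then y3 is forced to True.
y5 is now unconstrained; take y5 = False.
Every clause has at least one true literal under this assignment.

y1=False, y2=True, y3=True, y4=True, y5=False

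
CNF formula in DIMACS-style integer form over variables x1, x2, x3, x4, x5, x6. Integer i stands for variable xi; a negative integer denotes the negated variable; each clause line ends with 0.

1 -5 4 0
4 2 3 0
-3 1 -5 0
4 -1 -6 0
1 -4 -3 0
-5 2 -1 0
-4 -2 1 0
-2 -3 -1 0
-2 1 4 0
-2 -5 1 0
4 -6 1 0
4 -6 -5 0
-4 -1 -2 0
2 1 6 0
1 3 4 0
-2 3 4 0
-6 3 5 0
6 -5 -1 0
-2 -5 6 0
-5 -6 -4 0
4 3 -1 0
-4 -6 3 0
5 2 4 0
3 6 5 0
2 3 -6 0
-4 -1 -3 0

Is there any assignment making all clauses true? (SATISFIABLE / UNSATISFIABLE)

x1 = True:
  x4 = True:
    propagation gives x2=False, x5=False, x3=False, x6=False; an empty clause results — contradiction.
  x4 = False:
    propagation gives x6=False, x5=False, x3=True, x2=False; an empty clause results — contradiction.
x1 = False:
  x4 = True:
    propagation gives x3=False, x2=False, x6=True; an empty clause results — contradiction.
  x4 = False:
    propagation gives x5=False, x2=False; an empty clause results — contradiction.
Every branch closes, so no satisfying assignment exists.

UNSATISFIABLE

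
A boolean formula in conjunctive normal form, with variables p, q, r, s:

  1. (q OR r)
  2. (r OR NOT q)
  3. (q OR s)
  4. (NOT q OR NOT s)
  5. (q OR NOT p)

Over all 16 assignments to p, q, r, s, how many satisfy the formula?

The models are:
  p=0 q=0 r=1 s=1
  p=0 q=1 r=1 s=0
  p=1 q=1 r=1 s=0
Count: 3.

3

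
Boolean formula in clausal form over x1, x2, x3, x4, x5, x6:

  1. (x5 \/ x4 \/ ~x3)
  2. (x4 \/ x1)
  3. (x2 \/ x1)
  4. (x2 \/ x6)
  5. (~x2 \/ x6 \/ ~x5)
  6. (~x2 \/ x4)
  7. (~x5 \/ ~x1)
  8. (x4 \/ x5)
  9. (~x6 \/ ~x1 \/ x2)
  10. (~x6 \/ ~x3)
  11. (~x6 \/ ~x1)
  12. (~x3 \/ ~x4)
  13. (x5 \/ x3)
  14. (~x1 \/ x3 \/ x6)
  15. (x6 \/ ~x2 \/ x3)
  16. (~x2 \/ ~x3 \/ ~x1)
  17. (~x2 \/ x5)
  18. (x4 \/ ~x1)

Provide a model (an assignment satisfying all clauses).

x1=False  x2=True  x3=False  x4=True  x5=True  x6=True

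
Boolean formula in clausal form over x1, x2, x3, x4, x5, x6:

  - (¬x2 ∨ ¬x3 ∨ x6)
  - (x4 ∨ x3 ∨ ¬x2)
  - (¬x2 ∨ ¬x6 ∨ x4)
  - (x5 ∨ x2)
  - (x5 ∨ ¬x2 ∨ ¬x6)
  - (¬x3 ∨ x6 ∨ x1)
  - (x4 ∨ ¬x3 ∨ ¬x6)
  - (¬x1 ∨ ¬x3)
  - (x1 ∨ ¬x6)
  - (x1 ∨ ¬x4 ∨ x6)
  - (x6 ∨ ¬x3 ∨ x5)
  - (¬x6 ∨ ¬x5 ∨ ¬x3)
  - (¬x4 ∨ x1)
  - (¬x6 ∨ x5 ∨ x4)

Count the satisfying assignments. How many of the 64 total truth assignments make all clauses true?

Split on x6, then x3.
  x6=T, x3=T: a clause becomes empty — 0.
  x6=T, x3=F: remaining (x1,x2,x4,x5) ∈ {(T,F,F,T); (T,F,T,T); (T,T,T,T)} — 3.
  x6=F, x3=T: a clause becomes empty — 0.
  x6=F, x3=F: 5 of the 16 assignments to (x1,x2,x4,x5) work.
Total: 0 + 3 + 0 + 5 = 8.

8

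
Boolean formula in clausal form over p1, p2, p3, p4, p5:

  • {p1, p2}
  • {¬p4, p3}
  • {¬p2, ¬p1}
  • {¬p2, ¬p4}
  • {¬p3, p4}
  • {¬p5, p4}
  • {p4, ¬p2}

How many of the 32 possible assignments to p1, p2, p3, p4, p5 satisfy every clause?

The models are:
  p1=1 p2=0 p3=0 p4=0 p5=0
  p1=1 p2=0 p3=1 p4=1 p5=0
  p1=1 p2=0 p3=1 p4=1 p5=1
Count: 3.

3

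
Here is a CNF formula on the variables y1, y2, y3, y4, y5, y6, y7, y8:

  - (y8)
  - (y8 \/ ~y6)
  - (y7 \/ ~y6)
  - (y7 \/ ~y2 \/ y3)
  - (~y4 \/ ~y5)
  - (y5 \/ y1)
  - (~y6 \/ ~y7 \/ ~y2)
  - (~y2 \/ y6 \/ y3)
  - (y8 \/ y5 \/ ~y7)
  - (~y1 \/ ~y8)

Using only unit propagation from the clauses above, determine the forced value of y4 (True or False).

False

(y8) is a unit clause: y8 = True.
(~y8 \/ ~y1): since y8 = True, the clause reduces to (~y1). y1 = False.
(y1 \/ y5): since y1 = False, the clause reduces to (y5). y5 = True.
In (~y5 \/ ~y4), ~y5 is now false; ~y4 must hold, so y4 = False.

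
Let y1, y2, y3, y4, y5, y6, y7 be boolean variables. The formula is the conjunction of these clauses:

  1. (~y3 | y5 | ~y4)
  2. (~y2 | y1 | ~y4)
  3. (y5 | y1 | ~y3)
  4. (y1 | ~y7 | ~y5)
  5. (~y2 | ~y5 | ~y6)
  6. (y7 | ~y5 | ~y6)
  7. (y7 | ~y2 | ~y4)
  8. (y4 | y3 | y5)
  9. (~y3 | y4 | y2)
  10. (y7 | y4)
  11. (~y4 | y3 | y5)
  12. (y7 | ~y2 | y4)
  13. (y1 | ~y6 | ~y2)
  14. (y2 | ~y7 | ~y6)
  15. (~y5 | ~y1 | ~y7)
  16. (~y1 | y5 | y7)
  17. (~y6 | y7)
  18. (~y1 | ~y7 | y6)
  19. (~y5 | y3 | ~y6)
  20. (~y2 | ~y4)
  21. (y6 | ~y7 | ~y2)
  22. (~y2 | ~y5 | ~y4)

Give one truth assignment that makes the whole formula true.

y1=T  y2=F  y3=T  y4=T  y5=T  y6=F  y7=F

Check each clause:
  1. (y5 | ~y3 | ~y4) — y5 is true.
  2. (y1 | ~y4 | ~y2) — y1 is true.
  3. (~y3 | y5 | y1) — y1 is true.
  4. (y1 | ~y5 | ~y7) — ~y7 is true.
  5. (~y6 | ~y2 | ~y5) — ~y6 is true.
  6. (y7 | ~y5 | ~y6) — ~y6 is true.
  7. (~y2 | y7 | ~y4) — ~y2 is true.
  8. (y3 | y5 | y4) — y3 is true.
  9. (y4 | y2 | ~y3) — y4 is true.
  10. (y7 | y4) — y4 is true.
  11. (~y4 | y5 | y3) — y3 is true.
  12. (y7 | y4 | ~y2) — y4 is true.
  13. (~y6 | y1 | ~y2) — y1 is true.
  14. (y2 | ~y7 | ~y6) — ~y7 is true.
  15. (~y5 | ~y7 | ~y1) — ~y7 is true.
  16. (y7 | ~y1 | y5) — y5 is true.
  17. (~y6 | y7) — ~y6 is true.
  18. (~y1 | ~y7 | y6) — ~y7 is true.
  19. (y3 | ~y6 | ~y5) — ~y6 is true.
  20. (~y2 | ~y4) — ~y2 is true.
  21. (~y7 | y6 | ~y2) — ~y7 is true.
  22. (~y5 | ~y2 | ~y4) — ~y2 is true.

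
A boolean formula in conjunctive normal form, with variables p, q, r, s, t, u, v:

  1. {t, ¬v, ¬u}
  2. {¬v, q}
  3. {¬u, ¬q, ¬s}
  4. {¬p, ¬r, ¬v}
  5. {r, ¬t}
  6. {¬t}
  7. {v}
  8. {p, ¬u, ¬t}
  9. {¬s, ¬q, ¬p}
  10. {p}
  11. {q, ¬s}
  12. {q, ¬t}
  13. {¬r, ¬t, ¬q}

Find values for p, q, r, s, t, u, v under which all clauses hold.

The clause (¬t) is unit: t must be False.
Unit propagation: (v) forces v = True.
(¬u) is a unit clause, so u = False.
(q) is a unit clause, so q = True.
Unit propagation: (p) forces p = True.
Unit propagation: (¬r) forces r = False.
(¬s) is a unit clause, so s = False.

p = T, q = T, r = F, s = F, t = F, u = F, v = T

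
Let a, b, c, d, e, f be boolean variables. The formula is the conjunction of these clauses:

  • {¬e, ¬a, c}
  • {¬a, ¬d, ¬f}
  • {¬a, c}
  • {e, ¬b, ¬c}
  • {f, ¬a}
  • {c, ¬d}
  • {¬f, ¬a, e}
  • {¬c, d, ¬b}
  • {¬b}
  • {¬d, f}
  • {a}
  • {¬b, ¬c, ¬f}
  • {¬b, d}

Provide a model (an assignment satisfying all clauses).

a=T, b=F, c=T, d=F, e=T, f=T

Check each clause:
  1. {¬e, ¬a, c} — c is true.
  2. {¬f, ¬a, ¬d} — ¬d is true.
  3. {¬a, c} — c is true.
  4. {¬b, e, ¬c} — e is true.
  5. {¬a, f} — f is true.
  6. {c, ¬d} — c is true.
  7. {¬a, e, ¬f} — e is true.
  8. {¬b, d, ¬c} — ¬b is true.
  9. {¬b} — ¬b is true.
  10. {f, ¬d} — ¬d is true.
  11. {a} — a is true.
  12. {¬b, ¬f, ¬c} — ¬b is true.
  13. {¬b, d} — ¬b is true.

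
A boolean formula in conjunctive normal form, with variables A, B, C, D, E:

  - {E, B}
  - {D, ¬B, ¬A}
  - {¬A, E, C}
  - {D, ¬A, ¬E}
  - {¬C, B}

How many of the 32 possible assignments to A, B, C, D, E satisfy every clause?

14

Case analysis on A and B:
  A=1, B=1: remaining (C,D,E) ∈ {(0,1,1); (1,1,0); (1,1,1)} — 3.
  A=1, B=0: remaining (C,D,E) ∈ {(0,1,1)} — 1.
  A=0, B=1: C, D, E free → 2^3 = 8.
  A=0, B=0: remaining (C,D,E) ∈ {(0,0,1); (0,1,1)} — 2.
Total: 3 + 1 + 8 + 2 = 14.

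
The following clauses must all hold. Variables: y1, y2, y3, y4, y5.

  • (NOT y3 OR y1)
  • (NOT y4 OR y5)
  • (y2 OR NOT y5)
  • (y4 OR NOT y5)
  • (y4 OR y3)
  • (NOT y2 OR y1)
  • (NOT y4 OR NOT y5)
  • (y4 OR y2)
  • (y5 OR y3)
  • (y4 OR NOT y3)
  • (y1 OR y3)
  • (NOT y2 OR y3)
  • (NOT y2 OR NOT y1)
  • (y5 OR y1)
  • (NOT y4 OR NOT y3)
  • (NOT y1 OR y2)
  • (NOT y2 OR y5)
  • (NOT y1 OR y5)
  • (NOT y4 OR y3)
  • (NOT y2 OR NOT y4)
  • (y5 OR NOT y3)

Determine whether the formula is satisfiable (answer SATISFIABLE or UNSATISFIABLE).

y3 = True:
  propagation gives y1=True, y4=True; an empty clause results — contradiction.
y3 = False:
  propagation gives y4=True; an empty clause results — contradiction.
Every branch closes, so no satisfying assignment exists.

UNSATISFIABLE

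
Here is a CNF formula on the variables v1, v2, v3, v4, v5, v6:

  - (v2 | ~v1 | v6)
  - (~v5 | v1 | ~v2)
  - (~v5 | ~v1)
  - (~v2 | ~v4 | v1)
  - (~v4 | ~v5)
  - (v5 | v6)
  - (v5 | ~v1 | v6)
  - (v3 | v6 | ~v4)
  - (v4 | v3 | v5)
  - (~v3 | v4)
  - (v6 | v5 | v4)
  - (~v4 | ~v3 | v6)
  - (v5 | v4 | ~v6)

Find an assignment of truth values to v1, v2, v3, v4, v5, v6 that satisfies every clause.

Try v1 = False.
Set v2 = False and propagate.
For the remaining variables, v3 = False, v4 = False, v5 = True, v6 = True works.

v1=False  v2=False  v3=False  v4=False  v5=True  v6=True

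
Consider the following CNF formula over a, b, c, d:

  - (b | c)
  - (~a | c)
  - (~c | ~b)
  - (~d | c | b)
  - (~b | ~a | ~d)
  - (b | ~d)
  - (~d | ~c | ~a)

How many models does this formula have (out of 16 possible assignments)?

4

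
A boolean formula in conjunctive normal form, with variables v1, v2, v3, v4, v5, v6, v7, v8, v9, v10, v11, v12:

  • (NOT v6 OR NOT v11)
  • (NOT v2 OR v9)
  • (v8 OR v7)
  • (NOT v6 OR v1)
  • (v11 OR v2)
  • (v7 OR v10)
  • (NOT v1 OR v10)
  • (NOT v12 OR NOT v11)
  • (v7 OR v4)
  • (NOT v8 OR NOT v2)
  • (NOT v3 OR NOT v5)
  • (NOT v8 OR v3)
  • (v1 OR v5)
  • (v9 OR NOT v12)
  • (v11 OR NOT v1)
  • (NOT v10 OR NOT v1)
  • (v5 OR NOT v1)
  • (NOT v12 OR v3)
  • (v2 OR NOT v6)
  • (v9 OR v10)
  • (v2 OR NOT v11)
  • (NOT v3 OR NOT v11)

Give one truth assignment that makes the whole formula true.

Pure literal: v6 appears only negated; assign v6 = False.
v7 occurs only positively in the remaining clauses — set v7 = True.
Branch on v1: take v1 = False.
  then v5 is forced to True.
  then v3 is forced to False.
  then v8 is forced to False.
  then v12 is forced to False.
Set v2 = True and propagate.
  then v9 is forced to True.
v4, v10, v11 are now unconstrained; take v4 = False, v10 = False, v11 = False.

v1 = False, v2 = True, v3 = False, v4 = False, v5 = True, v6 = False, v7 = True, v8 = False, v9 = True, v10 = False, v11 = False, v12 = False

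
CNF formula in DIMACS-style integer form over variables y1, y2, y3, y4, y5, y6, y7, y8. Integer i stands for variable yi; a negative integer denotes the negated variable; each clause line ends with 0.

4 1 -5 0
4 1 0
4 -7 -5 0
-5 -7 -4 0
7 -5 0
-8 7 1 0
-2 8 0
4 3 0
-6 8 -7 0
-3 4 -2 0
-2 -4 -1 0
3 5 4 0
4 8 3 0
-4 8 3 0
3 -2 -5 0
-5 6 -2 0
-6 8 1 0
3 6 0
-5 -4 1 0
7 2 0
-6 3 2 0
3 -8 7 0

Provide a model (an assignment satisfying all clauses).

y1 = T, y2 = F, y3 = T, y4 = F, y5 = F, y6 = F, y7 = T, y8 = F

Check each clause:
  1. (y1 \/ ~y5 \/ y4) — y1 is true.
  2. (y1 \/ y4) — y1 is true.
  3. (~y5 \/ y4 \/ ~y7) — ~y5 is true.
  4. (~y5 \/ ~y4 \/ ~y7) — ~y5 is true.
  5. (~y5 \/ y7) — ~y5 is true.
  6. (y1 \/ y7 \/ ~y8) — ~y8 is true.
  7. (~y2 \/ y8) — ~y2 is true.
  8. (y4 \/ y3) — y3 is true.
  9. (y8 \/ ~y6 \/ ~y7) — ~y6 is true.
  10. (y4 \/ ~y3 \/ ~y2) — ~y2 is true.
  11. (~y1 \/ ~y2 \/ ~y4) — ~y4 is true.
  12. (y4 \/ y5 \/ y3) — y3 is true.
  13. (y3 \/ y4 \/ y8) — y3 is true.
  14. (y8 \/ y3 \/ ~y4) — y3 is true.
  15. (y3 \/ ~y2 \/ ~y5) — y3 is true.
  16. (~y5 \/ y6 \/ ~y2) — ~y5 is true.
  17. (y8 \/ y1 \/ ~y6) — y1 is true.
  18. (y6 \/ y3) — y3 is true.
  19. (y1 \/ ~y4 \/ ~y5) — y1 is true.
  20. (y7 \/ y2) — y7 is true.
  21. (y3 \/ y2 \/ ~y6) — ~y6 is true.
  22. (y3 \/ y7 \/ ~y8) — ~y8 is true.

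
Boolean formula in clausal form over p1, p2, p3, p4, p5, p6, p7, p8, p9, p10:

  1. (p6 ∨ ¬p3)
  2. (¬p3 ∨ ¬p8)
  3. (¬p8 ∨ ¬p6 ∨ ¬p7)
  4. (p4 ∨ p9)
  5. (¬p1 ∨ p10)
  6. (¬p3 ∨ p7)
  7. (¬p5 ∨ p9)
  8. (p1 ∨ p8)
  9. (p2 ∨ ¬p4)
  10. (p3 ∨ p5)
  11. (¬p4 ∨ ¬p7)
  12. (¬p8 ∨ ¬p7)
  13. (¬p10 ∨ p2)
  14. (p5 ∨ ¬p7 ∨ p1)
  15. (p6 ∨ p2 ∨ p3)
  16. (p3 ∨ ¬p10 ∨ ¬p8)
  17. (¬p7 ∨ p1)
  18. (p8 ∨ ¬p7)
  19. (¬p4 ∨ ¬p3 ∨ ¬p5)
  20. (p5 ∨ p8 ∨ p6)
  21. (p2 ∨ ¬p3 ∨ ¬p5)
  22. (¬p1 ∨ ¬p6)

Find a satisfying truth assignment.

p2 occurs only positively in the remaining clauses — set p2 = True.
p9 occurs only positively in the remaining clauses — set p9 = True.
Try p1 = False.
  then p8 is forced to True.
  then p3 is forced to False.
  then p5 is forced to True.
  then p7 is forced to False.
  then p10 is forced to False.
p4, p6 are now unconstrained; take p4 = True, p6 = False.
Every clause has at least one true literal under this assignment.
Check each clause:
  1. (p6 ∨ ¬p3) — ¬p3 is true.
  2. (¬p3 ∨ ¬p8) — ¬p3 is true.
  3. (¬p7 ∨ ¬p6 ∨ ¬p8) — ¬p7 is true.
  4. (p4 ∨ p9) — p9 is true.
  5. (p10 ∨ ¬p1) — ¬p1 is true.
  6. (p7 ∨ ¬p3) — ¬p3 is true.
  7. (¬p5 ∨ p9) — p9 is true.
  8. (p1 ∨ p8) — p8 is true.
  9. (¬p4 ∨ p2) — p2 is true.
  10. (p5 ∨ p3) — p5 is true.
  11. (¬p7 ∨ ¬p4) — ¬p7 is true.
  12. (¬p8 ∨ ¬p7) — ¬p7 is true.
  13. (¬p10 ∨ p2) — p2 is true.
  14. (¬p7 ∨ p1 ∨ p5) — p5 is true.
  15. (p2 ∨ p6 ∨ p3) — p2 is true.
  16. (¬p10 ∨ ¬p8 ∨ p3) — ¬p10 is true.
  17. (p1 ∨ ¬p7) — ¬p7 is true.
  18. (p8 ∨ ¬p7) — p8 is true.
  19. (¬p5 ∨ ¬p4 ∨ ¬p3) — ¬p3 is true.
  20. (p5 ∨ p6 ∨ p8) — p8 is true.
  21. (p2 ∨ ¬p5 ∨ ¬p3) — p2 is true.
  22. (¬p6 ∨ ¬p1) — ¬p6 is true.

p1=F, p2=T, p3=F, p4=T, p5=T, p6=F, p7=F, p8=T, p9=T, p10=F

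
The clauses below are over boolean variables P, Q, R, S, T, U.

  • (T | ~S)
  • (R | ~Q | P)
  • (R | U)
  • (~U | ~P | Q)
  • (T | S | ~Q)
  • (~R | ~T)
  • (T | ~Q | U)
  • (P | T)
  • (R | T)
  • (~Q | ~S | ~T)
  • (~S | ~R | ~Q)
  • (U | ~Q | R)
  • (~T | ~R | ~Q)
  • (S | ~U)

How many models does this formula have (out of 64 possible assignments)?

2

Satisfying assignments:
  P=0 Q=0 R=0 S=1 T=1 U=1
  P=1 Q=0 R=1 S=0 T=0 U=0
Count: 2.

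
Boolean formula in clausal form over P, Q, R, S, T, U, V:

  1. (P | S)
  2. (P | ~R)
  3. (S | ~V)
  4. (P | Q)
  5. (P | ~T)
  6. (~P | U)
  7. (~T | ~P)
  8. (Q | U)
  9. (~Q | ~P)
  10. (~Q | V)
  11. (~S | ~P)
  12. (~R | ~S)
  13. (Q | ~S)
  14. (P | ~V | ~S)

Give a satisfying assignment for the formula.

Pure literal: R appears only negated; assign R = False.
Pure literal: T appears only negated; assign T = False.
Set P = True and propagate.
  then U is forced to True.
  then Q is forced to False.
  then S is forced to False.
  then V is forced to False.
Every clause has at least one true literal under this assignment.
Check each clause:
  1. (S | P) — P is true.
  2. (P | ~R) — P is true.
  3. (~V | S) — ~V is true.
  4. (Q | P) — P is true.
  5. (~T | P) — P is true.
  6. (U | ~P) — U is true.
  7. (~P | ~T) — ~T is true.
  8. (Q | U) — U is true.
  9. (~P | ~Q) — ~Q is true.
  10. (V | ~Q) — ~Q is true.
  11. (~P | ~S) — ~S is true.
  12. (~R | ~S) — ~S is true.
  13. (Q | ~S) — ~S is true.
  14. (~S | ~V | P) — ~V is true.

P=True, Q=False, R=False, S=False, T=False, U=True, V=False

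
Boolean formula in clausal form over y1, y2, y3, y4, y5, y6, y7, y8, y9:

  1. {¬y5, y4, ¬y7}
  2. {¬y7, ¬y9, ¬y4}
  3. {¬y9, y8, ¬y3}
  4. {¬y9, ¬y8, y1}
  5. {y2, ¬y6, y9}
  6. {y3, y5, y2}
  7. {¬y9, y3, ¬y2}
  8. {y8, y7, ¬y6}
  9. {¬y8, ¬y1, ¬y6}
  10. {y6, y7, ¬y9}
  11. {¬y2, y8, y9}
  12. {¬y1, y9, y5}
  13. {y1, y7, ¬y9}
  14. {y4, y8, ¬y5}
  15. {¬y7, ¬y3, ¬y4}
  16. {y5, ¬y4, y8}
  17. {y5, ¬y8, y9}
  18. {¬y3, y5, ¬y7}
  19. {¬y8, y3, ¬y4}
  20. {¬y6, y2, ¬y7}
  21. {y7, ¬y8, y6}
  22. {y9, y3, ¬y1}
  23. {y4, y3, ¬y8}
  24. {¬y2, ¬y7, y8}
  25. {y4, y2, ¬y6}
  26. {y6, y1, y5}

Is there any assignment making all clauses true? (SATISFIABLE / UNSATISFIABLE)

Branch on y1: take y1 = False.
Branch on y2: take y2 = True.
Set y3 = True and propagate.
For the remaining variables, y4 = False, y5 = True, y6 = True, y7 = False, y8 = True, y9 = False works.
Every clause has at least one true literal under this assignment.
So y1=0, y2=1, y3=1, y4=0, y5=1, y6=1, y7=0, y8=1, y9=0 is a satisfying assignment.

SATISFIABLE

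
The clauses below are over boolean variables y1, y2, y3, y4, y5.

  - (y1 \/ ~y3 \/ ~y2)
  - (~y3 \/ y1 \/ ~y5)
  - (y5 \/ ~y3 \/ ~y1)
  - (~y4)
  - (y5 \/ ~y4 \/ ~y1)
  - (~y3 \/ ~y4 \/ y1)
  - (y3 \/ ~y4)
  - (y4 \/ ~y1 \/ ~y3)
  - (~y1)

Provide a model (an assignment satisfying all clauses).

y1=F, y2=F, y3=F, y4=F, y5=T

(~y4) is a unit clause, so y4 = False.
The clause (~y1) is unit: y1 must be False.
y2 occurs only negated in the remaining clauses — set y2 = False.
Pure literal: y3 appears only negated; assign y3 = False.
y5 is now unconstrained; take y5 = True.
Every clause has at least one true literal under this assignment.
Check each clause:
  1. (~y3 \/ ~y2 \/ y1) — ~y3 is true.
  2. (~y3 \/ ~y5 \/ y1) — ~y3 is true.
  3. (~y3 \/ y5 \/ ~y1) — ~y3 is true.
  4. (~y4) — ~y4 is true.
  5. (~y1 \/ y5 \/ ~y4) — ~y4 is true.
  6. (y1 \/ ~y4 \/ ~y3) — ~y4 is true.
  7. (y3 \/ ~y4) — ~y4 is true.
  8. (~y3 \/ y4 \/ ~y1) — ~y3 is true.
  9. (~y1) — ~y1 is true.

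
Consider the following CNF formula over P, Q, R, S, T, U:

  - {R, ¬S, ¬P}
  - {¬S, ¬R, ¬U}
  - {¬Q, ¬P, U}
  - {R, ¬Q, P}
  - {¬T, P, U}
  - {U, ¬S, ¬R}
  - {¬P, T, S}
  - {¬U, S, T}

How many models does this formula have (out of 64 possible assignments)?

15

Case analysis on P and S:
  P=1, S=1: a clause becomes empty — 0.
  P=1, S=0: R free; 3 ways for (Q,T,U) × 2^1 = 6.
  P=0, S=1: remaining (Q,R,T,U) ∈ {(0,0,0,0); (0,0,0,1); (0,0,1,1)} — 3.
  P=0, S=0: 6 of the 16 assignments to (Q,R,T,U) work.
Total: 0 + 6 + 3 + 6 = 15.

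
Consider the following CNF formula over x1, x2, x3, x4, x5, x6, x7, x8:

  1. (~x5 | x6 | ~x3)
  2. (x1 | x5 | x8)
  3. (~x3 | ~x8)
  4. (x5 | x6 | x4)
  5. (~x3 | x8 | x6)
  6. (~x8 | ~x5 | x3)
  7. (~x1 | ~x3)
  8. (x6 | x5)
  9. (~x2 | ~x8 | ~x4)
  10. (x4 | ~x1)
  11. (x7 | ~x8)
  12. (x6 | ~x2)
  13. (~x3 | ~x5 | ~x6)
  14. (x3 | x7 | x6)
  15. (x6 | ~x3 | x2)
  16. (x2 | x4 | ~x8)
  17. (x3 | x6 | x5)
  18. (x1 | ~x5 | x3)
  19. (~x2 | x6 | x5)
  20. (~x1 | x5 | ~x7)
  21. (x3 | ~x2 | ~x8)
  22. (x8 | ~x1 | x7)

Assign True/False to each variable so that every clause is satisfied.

x1=True  x2=False  x3=False  x4=True  x5=True  x6=True  x7=True  x8=False

Check each clause:
  1. (~x3 | ~x5 | x6) — ~x3 is true.
  2. (x8 | x1 | x5) — x1 is true.
  3. (~x8 | ~x3) — ~x8 is true.
  4. (x5 | x4 | x6) — x4 is true.
  5. (x6 | x8 | ~x3) — ~x3 is true.
  6. (~x5 | ~x8 | x3) — ~x8 is true.
  7. (~x1 | ~x3) — ~x3 is true.
  8. (x6 | x5) — x5 is true.
  9. (~x2 | ~x4 | ~x8) — ~x8 is true.
  10. (~x1 | x4) — x4 is true.
  11. (~x8 | x7) — ~x8 is true.
  12. (x6 | ~x2) — ~x2 is true.
  13. (~x3 | ~x5 | ~x6) — ~x3 is true.
  14. (x6 | x3 | x7) — x6 is true.
  15. (x6 | ~x3 | x2) — ~x3 is true.
  16. (~x8 | x4 | x2) — ~x8 is true.
  17. (x5 | x6 | x3) — x5 is true.
  18. (~x5 | x1 | x3) — x1 is true.
  19. (x5 | ~x2 | x6) — x5 is true.
  20. (~x1 | x5 | ~x7) — x5 is true.
  21. (~x8 | x3 | ~x2) — ~x8 is true.
  22. (x8 | ~x1 | x7) — x7 is true.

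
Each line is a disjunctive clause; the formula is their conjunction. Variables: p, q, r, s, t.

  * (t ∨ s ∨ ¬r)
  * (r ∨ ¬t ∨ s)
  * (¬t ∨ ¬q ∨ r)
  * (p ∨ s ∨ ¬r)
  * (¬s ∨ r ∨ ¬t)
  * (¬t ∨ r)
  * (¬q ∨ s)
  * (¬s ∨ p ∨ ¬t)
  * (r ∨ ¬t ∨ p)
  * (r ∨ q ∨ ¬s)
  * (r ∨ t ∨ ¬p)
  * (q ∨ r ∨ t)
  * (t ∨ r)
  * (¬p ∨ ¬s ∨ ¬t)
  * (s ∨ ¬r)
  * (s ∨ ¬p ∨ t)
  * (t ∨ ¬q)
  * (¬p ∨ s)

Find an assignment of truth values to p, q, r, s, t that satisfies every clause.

p=False, q=False, r=True, s=True, t=False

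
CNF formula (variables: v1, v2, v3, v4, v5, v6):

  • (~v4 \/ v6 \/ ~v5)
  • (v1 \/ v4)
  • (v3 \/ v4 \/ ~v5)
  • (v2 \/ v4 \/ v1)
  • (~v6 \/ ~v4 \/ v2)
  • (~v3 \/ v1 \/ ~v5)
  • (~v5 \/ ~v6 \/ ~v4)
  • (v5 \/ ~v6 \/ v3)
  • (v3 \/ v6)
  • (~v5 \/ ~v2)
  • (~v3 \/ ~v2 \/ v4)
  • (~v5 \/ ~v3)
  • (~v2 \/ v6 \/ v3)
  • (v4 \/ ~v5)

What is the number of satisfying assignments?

8

Split on v4, then v5.
  v4=1, v5=1: a clause becomes empty — 0.
  v4=1, v5=0: v1 free; 3 ways for (v2,v3,v6) × 2^1 = 6.
  v4=0, v5=1: a clause becomes empty — 0.
  v4=0, v5=0: remaining (v1,v2,v3,v6) ∈ {(1,0,1,0); (1,0,1,1)} — 2.
Total: 0 + 6 + 0 + 2 = 8.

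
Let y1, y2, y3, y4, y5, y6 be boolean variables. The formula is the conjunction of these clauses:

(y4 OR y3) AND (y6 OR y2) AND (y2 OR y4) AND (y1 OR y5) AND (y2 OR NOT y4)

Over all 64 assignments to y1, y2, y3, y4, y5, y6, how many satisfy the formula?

18

Split on y2, then y4.
  y2=T, y4=T: y3, y6 free; 3 ways for (y1,y5) × 2^2 = 12.
  y2=T, y4=F: y6 free; 3 ways for (y1,y3,y5) × 2^1 = 6.
  y2=F, y4=T: a clause becomes empty — 0.
  y2=F, y4=F: a clause becomes empty — 0.
Total: 12 + 6 + 0 + 0 = 18.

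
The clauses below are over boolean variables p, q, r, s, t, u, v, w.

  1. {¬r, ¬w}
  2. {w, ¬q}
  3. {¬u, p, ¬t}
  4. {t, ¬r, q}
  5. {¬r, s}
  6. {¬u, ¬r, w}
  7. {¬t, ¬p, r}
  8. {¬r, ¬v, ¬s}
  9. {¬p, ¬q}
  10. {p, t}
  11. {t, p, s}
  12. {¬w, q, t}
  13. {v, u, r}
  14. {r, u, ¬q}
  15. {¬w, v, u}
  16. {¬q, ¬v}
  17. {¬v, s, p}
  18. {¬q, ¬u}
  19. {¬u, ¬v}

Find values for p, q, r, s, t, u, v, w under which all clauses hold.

p=F, q=F, r=F, s=T, t=T, u=F, v=T, w=T

Try p = False.
  then t is forced to True.
  then u is forced to False.
Branch on q: take q = False.
Set r = False and propagate.
  then v is forced to True.
  then s is forced to True.
w is now unconstrained; take w = True.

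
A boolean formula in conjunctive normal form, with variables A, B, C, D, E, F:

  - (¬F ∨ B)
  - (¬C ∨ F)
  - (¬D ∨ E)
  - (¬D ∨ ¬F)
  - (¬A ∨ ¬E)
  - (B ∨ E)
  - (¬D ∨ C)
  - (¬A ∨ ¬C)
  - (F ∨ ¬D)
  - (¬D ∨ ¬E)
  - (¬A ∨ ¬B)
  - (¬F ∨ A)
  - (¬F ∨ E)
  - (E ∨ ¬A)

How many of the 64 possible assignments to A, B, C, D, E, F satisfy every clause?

The models are:
  A=F B=F C=F D=F E=T F=F
  A=F B=T C=F D=F E=F F=F
  A=F B=T C=F D=F E=T F=F
Count: 3.

3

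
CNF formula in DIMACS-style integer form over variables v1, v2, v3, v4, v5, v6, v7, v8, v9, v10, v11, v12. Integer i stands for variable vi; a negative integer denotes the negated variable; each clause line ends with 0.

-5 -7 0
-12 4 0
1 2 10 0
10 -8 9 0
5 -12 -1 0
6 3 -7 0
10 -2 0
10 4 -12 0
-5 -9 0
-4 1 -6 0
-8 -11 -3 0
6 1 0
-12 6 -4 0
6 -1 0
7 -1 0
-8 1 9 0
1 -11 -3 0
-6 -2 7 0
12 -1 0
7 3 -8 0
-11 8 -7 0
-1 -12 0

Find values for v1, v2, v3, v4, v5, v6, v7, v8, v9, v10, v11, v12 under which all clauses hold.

v1 = 0, v2 = 1, v3 = 1, v4 = 0, v5 = 0, v6 = 1, v7 = 1, v8 = 0, v9 = 1, v10 = 1, v11 = 0, v12 = 0

Pure literal: v10 appears only positively; assign v10 = True.
Pure literal: v11 appears only negated; assign v11 = False.
Branch on v1: take v1 = False.
  then v6 is forced to True.
  then v4 is forced to False.
  then v12 is forced to False.
Set v2 = True and propagate.
  then v7 is forced to True.
  then v5 is forced to False.
Set v8 = False and propagate.
v3, v9 are now unconstrained; take v3 = True, v9 = True.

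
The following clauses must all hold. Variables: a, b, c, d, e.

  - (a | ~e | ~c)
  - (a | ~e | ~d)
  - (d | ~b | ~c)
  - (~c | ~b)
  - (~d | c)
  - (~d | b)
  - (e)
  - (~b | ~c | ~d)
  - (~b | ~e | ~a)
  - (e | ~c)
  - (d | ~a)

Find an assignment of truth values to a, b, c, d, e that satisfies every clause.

(e) is a unit clause, so e = True.
Set a = False and propagate.
  then c is forced to False.
  then d is forced to False.
b is now unconstrained; take b = False.
Every clause has at least one true literal under this assignment.
Check each clause:
  1. (a | ~c | ~e) — ~c is true.
  2. (a | ~e | ~d) — ~d is true.
  3. (~b | d | ~c) — ~c is true.
  4. (~c | ~b) — ~c is true.
  5. (~d | c) — ~d is true.
  6. (b | ~d) — ~d is true.
  7. (e) — e is true.
  8. (~b | ~d | ~c) — ~d is true.
  9. (~e | ~b | ~a) — ~b is true.
  10. (e | ~c) — ~c is true.
  11. (d | ~a) — ~a is true.

a=False  b=False  c=False  d=False  e=True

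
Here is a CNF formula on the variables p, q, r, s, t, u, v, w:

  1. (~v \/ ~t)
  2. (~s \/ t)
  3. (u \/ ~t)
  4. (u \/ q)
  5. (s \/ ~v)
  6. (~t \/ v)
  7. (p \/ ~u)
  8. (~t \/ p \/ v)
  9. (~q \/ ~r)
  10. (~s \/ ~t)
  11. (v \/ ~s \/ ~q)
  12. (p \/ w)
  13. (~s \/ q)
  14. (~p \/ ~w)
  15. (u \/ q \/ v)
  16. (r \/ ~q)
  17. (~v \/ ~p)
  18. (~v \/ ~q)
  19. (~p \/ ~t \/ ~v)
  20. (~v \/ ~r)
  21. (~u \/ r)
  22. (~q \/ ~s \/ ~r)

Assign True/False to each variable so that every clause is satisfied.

p = True, q = False, r = True, s = False, t = False, u = True, v = False, w = False

Set p = True and propagate.
  then w is forced to False.
  then v is forced to False.
  then t is forced to False.
  then s is forced to False.
Set q = False and propagate.
  then u is forced to True.
  then r is forced to True.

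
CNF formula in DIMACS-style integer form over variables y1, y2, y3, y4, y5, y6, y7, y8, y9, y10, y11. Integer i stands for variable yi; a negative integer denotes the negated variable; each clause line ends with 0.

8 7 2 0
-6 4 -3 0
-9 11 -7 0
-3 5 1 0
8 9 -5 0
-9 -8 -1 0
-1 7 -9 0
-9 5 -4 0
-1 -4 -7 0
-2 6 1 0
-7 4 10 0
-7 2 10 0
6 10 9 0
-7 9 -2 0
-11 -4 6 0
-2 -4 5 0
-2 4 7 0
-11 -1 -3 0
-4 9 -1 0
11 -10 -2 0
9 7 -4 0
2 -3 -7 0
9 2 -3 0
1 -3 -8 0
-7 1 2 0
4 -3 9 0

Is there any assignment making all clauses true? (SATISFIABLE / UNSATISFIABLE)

SATISFIABLE

y3 occurs only negated in the remaining clauses — set y3 = False.
Branch on y1: take y1 = False.
Try y2 = True.
  then y6 is forced to True.
For the remaining variables, y4 = False, y5 = False, y7 = True, y8 = False, y9 = True, y10 = True, y11 = True works.
Every clause has at least one true literal under this assignment.
So y1 = F, y2 = T, y3 = F, y4 = F, y5 = F, y6 = T, y7 = T, y8 = F, y9 = T, y10 = T, y11 = T is a satisfying assignment.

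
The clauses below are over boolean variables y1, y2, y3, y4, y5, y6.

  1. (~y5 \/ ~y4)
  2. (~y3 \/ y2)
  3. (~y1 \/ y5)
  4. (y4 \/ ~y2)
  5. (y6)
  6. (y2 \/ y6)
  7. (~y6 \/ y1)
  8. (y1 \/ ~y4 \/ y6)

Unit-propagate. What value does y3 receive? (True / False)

(y6) is a unit clause: y6 = True.
In (y1 \/ ~y6), ~y6 is now false; y1 must hold, so y1 = True.
In (y5 \/ ~y1), ~y1 is now false; y5 must hold, so y5 = True.
In (~y4 \/ ~y5), ~y5 is now false; ~y4 must hold, so y4 = False.
(~y2 \/ y4) with y4 = False leaves only ~y2, so y2 = False.
From (~y3 \/ y2) and y2 = False: y3 = False.

False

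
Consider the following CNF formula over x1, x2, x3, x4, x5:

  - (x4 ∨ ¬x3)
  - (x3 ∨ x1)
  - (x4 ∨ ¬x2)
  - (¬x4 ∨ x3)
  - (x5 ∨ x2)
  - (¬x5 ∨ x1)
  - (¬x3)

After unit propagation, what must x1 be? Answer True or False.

Unit clause (¬x3) sets x3 = False.
(x3 ∨ x1) with x3 = False leaves only x1, so x1 = True.

True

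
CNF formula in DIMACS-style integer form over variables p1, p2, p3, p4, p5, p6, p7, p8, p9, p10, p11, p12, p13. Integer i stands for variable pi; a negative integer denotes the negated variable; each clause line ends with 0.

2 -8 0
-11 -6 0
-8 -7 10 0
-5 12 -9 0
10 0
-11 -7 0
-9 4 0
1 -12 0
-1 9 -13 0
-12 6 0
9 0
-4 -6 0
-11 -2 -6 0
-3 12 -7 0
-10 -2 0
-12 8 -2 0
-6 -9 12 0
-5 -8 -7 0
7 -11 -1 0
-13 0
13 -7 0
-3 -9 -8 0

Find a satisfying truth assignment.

p1=False, p2=False, p3=True, p4=True, p5=False, p6=False, p7=False, p8=False, p9=True, p10=True, p11=True, p12=False, p13=False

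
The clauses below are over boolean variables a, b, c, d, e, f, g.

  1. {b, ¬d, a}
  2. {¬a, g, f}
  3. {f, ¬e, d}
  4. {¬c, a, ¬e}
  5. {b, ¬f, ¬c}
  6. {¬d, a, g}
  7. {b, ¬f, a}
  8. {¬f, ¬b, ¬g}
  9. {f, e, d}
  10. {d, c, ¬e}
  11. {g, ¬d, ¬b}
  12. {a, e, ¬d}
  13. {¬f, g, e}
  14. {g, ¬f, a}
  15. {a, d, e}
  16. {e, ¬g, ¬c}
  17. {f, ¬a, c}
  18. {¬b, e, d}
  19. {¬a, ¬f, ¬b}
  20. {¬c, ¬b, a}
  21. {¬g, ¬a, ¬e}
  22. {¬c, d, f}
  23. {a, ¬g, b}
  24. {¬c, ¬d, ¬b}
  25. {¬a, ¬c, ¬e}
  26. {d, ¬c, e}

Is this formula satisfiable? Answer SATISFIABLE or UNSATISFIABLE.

SATISFIABLE

Branch on a: take a = True.
Branch on b: take b = False.
For the remaining variables, c = False, d = True, e = True, f = True, g = False works.
So a=T, b=F, c=F, d=T, e=T, f=T, g=F is a satisfying assignment.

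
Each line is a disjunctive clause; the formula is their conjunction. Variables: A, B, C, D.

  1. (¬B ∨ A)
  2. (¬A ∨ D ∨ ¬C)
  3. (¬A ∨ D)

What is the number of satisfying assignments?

8

Split on A, then D.
  A=T, D=T: remaining (B,C) ∈ {(F,F); (F,T); (T,F); (T,T)} — 4.
  A=T, D=F: a clause becomes empty — 0.
  A=F, D=T: remaining (B,C) ∈ {(F,F); (F,T)} — 2.
  A=F, D=F: remaining (B,C) ∈ {(F,F); (F,T)} — 2.
Total: 4 + 0 + 2 + 2 = 8.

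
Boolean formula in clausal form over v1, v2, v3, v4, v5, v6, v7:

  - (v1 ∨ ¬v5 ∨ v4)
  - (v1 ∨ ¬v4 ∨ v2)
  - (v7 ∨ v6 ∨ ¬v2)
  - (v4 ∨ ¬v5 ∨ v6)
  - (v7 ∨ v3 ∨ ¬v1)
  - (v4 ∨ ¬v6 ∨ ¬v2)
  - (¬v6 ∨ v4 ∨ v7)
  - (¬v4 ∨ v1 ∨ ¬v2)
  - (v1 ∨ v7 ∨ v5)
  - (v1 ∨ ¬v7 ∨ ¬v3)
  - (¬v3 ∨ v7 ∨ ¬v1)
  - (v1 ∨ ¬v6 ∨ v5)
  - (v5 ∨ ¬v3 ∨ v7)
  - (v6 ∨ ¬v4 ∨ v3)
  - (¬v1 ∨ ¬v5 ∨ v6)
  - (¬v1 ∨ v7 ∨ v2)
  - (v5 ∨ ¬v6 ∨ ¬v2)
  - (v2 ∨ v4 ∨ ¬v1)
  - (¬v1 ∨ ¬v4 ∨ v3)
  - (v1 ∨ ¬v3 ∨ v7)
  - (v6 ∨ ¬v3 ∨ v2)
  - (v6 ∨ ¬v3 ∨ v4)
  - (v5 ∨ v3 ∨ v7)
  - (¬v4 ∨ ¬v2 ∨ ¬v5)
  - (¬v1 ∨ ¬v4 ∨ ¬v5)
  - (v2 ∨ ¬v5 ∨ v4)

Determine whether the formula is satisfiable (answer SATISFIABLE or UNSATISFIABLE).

Branch on v1: take v1 = True.
Set v2 = True and propagate.
The remaining clauses are satisfied by v3 = False, v4 = False, v5 = False, v6 = False, v7 = True.
So v1=1, v2=1, v3=0, v4=0, v5=0, v6=0, v7=1 is a satisfying assignment.

SATISFIABLE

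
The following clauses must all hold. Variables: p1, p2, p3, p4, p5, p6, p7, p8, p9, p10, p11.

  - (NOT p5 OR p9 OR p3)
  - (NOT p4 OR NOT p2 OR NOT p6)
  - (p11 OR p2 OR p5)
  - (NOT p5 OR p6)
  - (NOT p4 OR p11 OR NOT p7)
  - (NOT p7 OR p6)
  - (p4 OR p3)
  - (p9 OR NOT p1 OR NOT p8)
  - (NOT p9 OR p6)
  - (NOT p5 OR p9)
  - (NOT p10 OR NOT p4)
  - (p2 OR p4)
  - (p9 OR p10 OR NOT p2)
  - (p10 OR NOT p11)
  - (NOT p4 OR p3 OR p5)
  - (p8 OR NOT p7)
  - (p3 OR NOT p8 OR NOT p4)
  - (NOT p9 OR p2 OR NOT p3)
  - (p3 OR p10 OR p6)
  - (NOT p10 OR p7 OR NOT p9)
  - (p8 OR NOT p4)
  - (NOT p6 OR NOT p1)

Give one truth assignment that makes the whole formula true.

Pure literal: p1 appears only negated; assign p1 = False.
Branch on p2: take p2 = True.
Branch on p3: take p3 = True.
For the remaining variables, p4 = False, p5 = False, p6 = True, p7 = True, p8 = True, p9 = True, p10 = True, p11 = False works.
Every clause has at least one true literal under this assignment.

p1 = F, p2 = T, p3 = T, p4 = F, p5 = F, p6 = T, p7 = T, p8 = T, p9 = T, p10 = T, p11 = F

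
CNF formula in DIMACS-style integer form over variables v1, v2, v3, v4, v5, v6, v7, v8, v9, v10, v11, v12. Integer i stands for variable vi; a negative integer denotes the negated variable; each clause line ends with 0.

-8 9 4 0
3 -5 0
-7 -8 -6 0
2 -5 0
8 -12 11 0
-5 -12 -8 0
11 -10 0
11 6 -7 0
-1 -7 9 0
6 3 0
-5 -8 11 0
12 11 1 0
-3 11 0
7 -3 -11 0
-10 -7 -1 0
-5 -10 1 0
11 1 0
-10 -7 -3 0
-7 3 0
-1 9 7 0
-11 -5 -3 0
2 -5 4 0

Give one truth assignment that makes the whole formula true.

v2 occurs only positively in the remaining clauses — set v2 = True.
v4 occurs only positively in the remaining clauses — set v4 = True.
Set v1 = False and propagate.
  then v11 is forced to True.
The remaining clauses are satisfied by v3 = False, v5 = False, v6 = True, v7 = False, v8 = True, v9 = True, v10 = True, v12 = True.

v1=F, v2=T, v3=F, v4=T, v5=F, v6=T, v7=F, v8=T, v9=T, v10=T, v11=T, v12=T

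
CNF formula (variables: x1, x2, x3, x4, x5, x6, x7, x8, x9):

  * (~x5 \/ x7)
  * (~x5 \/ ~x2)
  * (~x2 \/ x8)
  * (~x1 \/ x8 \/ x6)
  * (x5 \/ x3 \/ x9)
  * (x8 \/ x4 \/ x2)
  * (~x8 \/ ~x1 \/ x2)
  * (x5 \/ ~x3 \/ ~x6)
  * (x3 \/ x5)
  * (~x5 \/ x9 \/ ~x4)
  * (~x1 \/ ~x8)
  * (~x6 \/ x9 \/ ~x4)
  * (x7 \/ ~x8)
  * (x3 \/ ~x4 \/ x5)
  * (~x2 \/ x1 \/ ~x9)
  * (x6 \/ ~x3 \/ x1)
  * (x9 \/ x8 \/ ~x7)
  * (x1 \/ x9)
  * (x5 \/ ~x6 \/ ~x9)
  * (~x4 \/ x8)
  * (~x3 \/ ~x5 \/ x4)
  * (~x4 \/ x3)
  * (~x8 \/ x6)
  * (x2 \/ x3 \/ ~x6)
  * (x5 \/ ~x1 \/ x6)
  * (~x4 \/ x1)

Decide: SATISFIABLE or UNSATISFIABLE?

UNSATISFIABLE

x5 = True:
  x4 = True:
    propagation gives x9=True, x8=True, x1=False; an empty clause results — contradiction.
  x4 = False:
    propagation gives x8=True, x1=False, x9=True, x3=False; an empty clause results — contradiction.
x5 = False:
  propagation gives x3=True, x6=False, x1=True; an empty clause results — contradiction.
Every branch closes, so no satisfying assignment exists.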